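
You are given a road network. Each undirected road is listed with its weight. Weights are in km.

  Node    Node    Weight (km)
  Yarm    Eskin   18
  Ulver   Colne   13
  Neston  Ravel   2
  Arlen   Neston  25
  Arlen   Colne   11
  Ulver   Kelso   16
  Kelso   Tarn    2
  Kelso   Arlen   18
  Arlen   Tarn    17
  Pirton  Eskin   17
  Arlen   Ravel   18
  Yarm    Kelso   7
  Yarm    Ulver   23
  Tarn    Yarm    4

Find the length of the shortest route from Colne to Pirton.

Enumerating some paths:
Colne–Ulver–Kelso–Tarn–Yarm–Eskin–Pirton: 13+16+2+4+18+17 = 70
Colne–Arlen–Tarn–Yarm–Eskin–Pirton: 11+17+4+18+17 = 67
Cheapest is Colne–Arlen–Tarn–Yarm–Eskin–Pirton at 67 km.

67 km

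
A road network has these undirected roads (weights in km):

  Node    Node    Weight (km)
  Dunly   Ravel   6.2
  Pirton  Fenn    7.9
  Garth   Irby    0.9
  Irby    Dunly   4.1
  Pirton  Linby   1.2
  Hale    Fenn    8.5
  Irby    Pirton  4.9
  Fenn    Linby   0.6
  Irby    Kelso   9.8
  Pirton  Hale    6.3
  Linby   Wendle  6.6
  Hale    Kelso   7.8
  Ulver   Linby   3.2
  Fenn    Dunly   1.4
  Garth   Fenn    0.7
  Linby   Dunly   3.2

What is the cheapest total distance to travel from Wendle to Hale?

Enumerating some paths:
Wendle → Linby → Fenn → Hale: 6.6+0.6+8.5 = 15.7
Wendle → Linby → Pirton → Hale: 6.6+1.2+6.3 = 14.1
The minimum is 14.1 km via Wendle → Linby → Pirton → Hale.

14.1 km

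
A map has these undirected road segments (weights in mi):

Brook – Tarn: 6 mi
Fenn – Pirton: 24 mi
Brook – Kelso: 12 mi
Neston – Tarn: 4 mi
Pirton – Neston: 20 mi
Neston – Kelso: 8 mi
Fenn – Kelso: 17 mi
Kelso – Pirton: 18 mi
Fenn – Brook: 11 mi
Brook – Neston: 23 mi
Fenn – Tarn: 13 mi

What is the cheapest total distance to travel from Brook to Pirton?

30 mi

Candidate routes:
Brook–Fenn–Pirton: 11+24 = 35
Brook–Tarn–Neston–Pirton: 6+4+20 = 30
The minimum is 30 mi via Brook–Tarn–Neston–Pirton.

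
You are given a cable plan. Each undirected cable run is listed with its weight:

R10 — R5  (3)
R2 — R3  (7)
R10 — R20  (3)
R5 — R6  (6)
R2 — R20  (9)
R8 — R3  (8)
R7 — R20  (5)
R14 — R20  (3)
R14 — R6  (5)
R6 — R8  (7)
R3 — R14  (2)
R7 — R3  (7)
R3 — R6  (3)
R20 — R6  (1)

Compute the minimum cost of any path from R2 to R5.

Shortest distances from R2:
R2: 0
R3: 7  (via R2)
R20: 9  (via R2)
R14: 9  (via R3)
R6: 10  (via R3)
R10: 12  (via R20)
R7: 14  (via R3)
R8: 15  (via R3)
R5: 15  (via R10)
Shortest route: R2–R20–R10–R5 = 15.

15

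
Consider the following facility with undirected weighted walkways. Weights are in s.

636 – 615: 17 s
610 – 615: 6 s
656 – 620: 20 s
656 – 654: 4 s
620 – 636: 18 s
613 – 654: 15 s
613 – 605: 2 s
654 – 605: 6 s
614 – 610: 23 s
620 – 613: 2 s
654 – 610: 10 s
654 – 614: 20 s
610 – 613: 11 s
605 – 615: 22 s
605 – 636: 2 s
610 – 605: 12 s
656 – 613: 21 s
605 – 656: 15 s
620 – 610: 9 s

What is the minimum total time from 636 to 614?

Running Dijkstra from 636:
636: 0
605: 2  (via 636)
613: 4  (via 605)
620: 6  (via 613)
654: 8  (via 605)
656: 12  (via 654)
610: 14  (via 605)
615: 17  (via 636)
614: 28  (via 654)
Shortest route: 636 → 605 → 654 → 614 = 28 s.

28 s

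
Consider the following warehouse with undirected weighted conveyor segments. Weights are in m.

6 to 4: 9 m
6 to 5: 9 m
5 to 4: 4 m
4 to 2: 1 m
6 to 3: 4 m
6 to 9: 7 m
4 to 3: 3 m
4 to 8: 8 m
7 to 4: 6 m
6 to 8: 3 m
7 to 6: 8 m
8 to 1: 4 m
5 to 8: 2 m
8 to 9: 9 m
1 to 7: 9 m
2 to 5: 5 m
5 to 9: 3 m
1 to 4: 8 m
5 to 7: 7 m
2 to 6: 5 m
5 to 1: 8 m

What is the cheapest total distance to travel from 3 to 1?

11 m

Running Dijkstra from 3:
3: 0
4: 3  (via 3)
2: 4  (via 4)
6: 4  (via 3)
5: 7  (via 4)
8: 7  (via 6)
7: 9  (via 4)
9: 10  (via 5)
1: 11  (via 4)
Shortest route: 3 → 4 → 1 = 11 m.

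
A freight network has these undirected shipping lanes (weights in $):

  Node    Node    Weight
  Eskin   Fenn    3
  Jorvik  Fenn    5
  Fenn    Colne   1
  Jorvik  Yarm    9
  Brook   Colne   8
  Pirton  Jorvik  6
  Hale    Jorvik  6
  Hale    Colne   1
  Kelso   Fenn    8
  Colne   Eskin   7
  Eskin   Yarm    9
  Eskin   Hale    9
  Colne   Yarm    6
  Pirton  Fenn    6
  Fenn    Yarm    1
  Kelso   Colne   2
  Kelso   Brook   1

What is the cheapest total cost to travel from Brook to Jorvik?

$9

Candidate routes:
Brook → Kelso → Colne → Fenn → Jorvik: 1+2+1+5 = 9
Brook → Kelso → Colne → Hale → Jorvik: 1+2+1+6 = 10
Brook → Kelso → Colne → Fenn → Yarm → Jorvik: 1+2+1+1+9 = 14
Brook → Colne → Fenn → Jorvik: 8+1+5 = 14
Cheapest is Brook → Kelso → Colne → Fenn → Jorvik at $9.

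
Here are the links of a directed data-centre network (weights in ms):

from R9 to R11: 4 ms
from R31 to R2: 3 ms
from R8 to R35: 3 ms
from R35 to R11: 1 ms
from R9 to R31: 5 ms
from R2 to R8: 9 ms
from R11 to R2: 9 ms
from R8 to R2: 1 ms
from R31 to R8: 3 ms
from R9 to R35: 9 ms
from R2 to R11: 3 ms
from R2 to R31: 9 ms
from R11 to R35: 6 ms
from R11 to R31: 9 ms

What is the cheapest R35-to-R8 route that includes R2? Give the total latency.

19 ms

Shortest R35→R2: R35 → R11 → R2 = 10
Best R2 to R8: R2 → R8 costing 9
Total via R2: 10 + 9 = 19 ms.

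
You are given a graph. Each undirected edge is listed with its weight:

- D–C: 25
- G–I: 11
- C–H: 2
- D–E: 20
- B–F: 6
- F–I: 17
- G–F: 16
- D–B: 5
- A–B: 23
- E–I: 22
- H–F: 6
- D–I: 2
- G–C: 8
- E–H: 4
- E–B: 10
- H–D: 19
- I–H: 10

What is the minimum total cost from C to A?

37

Running Dijkstra from C:
C: 0
H: 2  (via C)
E: 6  (via H)
F: 8  (via H)
G: 8  (via C)
I: 12  (via H)
B: 14  (via F)
D: 14  (via I)
A: 37  (via B)
Shortest route: C–H–F–B–A = 37.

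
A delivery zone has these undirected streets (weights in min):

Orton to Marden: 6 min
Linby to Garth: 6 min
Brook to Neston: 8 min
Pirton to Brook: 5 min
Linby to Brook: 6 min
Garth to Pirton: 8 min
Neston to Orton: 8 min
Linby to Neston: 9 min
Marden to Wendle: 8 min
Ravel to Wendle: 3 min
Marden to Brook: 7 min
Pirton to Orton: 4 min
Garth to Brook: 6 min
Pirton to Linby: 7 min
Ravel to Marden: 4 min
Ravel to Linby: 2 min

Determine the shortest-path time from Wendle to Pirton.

12 min

Compare a few routes:
Wendle - Ravel - Linby - Pirton: 3+2+7 = 12
Wendle - Ravel - Marden - Orton - Pirton: 3+4+6+4 = 17
Wendle - Ravel - Linby - Brook - Pirton: 3+2+6+5 = 16
Cheapest is Wendle - Ravel - Linby - Pirton at 12 min.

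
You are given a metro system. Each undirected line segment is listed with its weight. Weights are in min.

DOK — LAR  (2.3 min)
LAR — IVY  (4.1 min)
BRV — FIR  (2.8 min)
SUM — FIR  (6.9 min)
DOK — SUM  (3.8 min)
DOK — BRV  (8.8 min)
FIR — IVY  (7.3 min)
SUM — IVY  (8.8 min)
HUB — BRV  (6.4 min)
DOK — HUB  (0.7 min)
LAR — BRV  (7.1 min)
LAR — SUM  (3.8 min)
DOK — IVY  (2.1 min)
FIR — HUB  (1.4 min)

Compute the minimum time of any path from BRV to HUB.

Enumerating some paths:
BRV - DOK - HUB: 8.8+0.7 = 9.5
BRV - FIR - HUB: 2.8+1.4 = 4.2
BRV - HUB: 6.4 = 6.4
BRV - LAR - DOK - HUB: 7.1+2.3+0.7 = 10.1
Cheapest is BRV - FIR - HUB at 4.2 min.

4.2 min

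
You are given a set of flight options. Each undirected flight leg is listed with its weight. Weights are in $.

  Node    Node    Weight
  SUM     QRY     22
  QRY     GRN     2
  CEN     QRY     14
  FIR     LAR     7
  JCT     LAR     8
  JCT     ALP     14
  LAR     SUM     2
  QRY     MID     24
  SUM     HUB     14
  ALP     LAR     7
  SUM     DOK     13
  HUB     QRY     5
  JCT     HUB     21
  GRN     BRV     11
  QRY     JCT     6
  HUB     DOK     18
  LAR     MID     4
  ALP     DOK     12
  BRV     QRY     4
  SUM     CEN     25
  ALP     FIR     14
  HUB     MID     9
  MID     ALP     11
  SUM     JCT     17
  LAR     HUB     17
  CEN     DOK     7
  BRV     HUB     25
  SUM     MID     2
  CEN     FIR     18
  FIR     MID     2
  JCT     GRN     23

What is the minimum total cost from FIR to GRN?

Shortest distances from FIR:
FIR: 0
MID: 2  (via FIR)
SUM: 4  (via MID)
LAR: 6  (via MID)
HUB: 11  (via MID)
ALP: 13  (via MID)
JCT: 14  (via LAR)
QRY: 16  (via HUB)
DOK: 17  (via SUM)
GRN: 18  (via QRY)
Shortest route: FIR → MID → HUB → QRY → GRN = $18.

$18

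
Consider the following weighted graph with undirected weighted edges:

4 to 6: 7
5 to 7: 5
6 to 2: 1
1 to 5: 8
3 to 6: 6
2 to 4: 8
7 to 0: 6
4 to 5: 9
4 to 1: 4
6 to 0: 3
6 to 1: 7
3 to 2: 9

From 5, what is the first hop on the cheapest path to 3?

7

Compare a few routes:
5 - 7 - 0 - 6 - 3: 5+6+3+6 = 20
5 - 4 - 6 - 3: 9+7+6 = 22
5 - 1 - 6 - 3: 8+7+6 = 21
5 - 7 - 0 - 6 - 2 - 3: 5+6+3+1+9 = 24
The minimum is 20 via 5 - 7 - 0 - 6 - 3.
So from 5 the first move is to 7.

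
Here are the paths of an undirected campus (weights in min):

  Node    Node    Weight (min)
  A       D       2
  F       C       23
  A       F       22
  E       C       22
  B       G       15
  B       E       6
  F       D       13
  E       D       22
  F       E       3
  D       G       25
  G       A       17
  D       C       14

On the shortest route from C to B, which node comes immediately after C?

Candidate routes:
C - F - E - B: 23+3+6 = 32
C - E - B: 22+6 = 28
The minimum is 28 min via C - E - B.
So from C the first move is to E.

E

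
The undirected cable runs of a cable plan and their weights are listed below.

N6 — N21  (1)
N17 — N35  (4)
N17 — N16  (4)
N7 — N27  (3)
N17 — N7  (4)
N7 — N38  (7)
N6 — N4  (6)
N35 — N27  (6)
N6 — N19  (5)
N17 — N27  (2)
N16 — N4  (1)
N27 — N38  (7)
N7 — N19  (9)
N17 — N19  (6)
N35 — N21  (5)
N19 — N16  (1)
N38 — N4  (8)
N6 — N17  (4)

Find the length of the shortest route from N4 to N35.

9

Settle nodes by increasing distance from N4:
N4: 0
N16: 1  (via N4)
N19: 2  (via N16)
N17: 5  (via N16)
N6: 6  (via N4)
N27: 7  (via N17)
N21: 7  (via N6)
N38: 8  (via N4)
N7: 9  (via N17)
N35: 9  (via N17)
Shortest route: N4–N16–N17–N35 = 9.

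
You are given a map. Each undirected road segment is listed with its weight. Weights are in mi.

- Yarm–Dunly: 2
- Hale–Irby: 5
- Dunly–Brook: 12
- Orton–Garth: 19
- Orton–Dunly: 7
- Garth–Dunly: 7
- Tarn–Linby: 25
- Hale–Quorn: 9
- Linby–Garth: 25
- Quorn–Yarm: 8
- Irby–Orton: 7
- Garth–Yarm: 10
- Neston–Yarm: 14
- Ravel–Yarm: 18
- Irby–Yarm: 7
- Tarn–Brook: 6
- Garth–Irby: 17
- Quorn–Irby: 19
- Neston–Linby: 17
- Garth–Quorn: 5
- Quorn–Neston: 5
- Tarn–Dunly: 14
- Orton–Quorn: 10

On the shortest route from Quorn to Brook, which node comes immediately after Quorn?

Yarm

Enumerating some paths:
Quorn → Garth → Dunly → Brook: 5+7+12 = 24
Quorn → Yarm → Dunly → Brook: 8+2+12 = 22
The minimum is 22 mi via Quorn → Yarm → Dunly → Brook.
So from Quorn the first move is to Yarm.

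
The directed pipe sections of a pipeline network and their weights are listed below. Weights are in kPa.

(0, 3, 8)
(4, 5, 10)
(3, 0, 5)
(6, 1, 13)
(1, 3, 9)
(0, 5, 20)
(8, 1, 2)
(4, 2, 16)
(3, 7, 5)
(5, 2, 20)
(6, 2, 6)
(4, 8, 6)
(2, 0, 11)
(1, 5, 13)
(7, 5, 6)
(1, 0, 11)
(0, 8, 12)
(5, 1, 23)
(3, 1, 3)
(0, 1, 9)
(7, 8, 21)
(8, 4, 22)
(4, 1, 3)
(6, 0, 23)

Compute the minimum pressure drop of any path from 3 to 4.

Candidate routes:
3 - 7 - 8 - 4: 5+21+22 = 48
3 - 1 - 0 - 8 - 4: 3+11+12+22 = 48
3 - 0 - 8 - 4: 5+12+22 = 39
3 - 7 - 5 - 2 - 0 - 8 - 4: 5+6+20+11+12+22 = 76
The minimum is 39 kPa via 3 - 0 - 8 - 4.

39 kPa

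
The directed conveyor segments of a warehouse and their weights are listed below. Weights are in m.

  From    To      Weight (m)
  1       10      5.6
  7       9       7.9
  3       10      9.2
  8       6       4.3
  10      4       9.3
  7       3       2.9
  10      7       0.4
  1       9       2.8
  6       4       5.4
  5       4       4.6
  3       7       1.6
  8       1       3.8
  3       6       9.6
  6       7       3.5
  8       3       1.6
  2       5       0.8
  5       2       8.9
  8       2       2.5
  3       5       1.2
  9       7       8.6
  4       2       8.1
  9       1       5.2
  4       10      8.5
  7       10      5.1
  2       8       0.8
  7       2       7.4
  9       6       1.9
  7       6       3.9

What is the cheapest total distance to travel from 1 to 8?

Candidate routes:
1 - 10 - 7 - 2 - 8: 5.6+0.4+7.4+0.8 = 14.2
1 - 9 - 6 - 7 - 2 - 8: 2.8+1.9+3.5+7.4+0.8 = 16.4
1 - 9 - 6 - 4 - 2 - 8: 2.8+1.9+5.4+8.1+0.8 = 19
The minimum is 14.2 m via 1 - 10 - 7 - 2 - 8.

14.2 m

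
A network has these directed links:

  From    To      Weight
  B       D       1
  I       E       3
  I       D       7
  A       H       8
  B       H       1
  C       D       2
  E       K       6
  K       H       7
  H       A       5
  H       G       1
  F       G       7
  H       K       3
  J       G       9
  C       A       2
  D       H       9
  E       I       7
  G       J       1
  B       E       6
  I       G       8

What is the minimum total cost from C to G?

Enumerating some paths:
C → A → H → G: 2+8+1 = 11
C → D → H → G: 2+9+1 = 12
Cheapest is C → A → H → G at 11.

11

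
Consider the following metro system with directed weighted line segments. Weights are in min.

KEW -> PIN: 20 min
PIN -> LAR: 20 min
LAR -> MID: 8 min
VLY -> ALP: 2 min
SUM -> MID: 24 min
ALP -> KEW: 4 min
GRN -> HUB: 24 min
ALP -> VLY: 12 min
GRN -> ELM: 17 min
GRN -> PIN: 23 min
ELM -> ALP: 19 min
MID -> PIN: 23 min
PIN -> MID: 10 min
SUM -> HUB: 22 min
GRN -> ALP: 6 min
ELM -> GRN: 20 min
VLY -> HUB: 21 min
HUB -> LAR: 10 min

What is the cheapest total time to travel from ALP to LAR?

43 min

Enumerating some paths:
ALP - KEW - PIN - LAR: 4+20+20 = 44
ALP - VLY - HUB - LAR: 12+21+10 = 43
The minimum is 43 min via ALP - VLY - HUB - LAR.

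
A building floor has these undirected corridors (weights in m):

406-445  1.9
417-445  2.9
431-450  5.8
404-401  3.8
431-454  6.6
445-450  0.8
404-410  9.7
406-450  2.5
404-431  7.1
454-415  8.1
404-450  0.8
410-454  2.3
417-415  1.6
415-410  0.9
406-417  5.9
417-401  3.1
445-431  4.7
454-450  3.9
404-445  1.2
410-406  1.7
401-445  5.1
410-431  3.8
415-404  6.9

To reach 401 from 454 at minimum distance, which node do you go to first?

410

Enumerating some paths:
454–450–404–401: 3.9+0.8+3.8 = 8.5
454–450–445–404–401: 3.9+0.8+1.2+3.8 = 9.7
454–410–415–417–401: 2.3+0.9+1.6+3.1 = 7.9
Cheapest is 454–410–415–417–401 at 7.9 m.
So from 454 the first move is to 410.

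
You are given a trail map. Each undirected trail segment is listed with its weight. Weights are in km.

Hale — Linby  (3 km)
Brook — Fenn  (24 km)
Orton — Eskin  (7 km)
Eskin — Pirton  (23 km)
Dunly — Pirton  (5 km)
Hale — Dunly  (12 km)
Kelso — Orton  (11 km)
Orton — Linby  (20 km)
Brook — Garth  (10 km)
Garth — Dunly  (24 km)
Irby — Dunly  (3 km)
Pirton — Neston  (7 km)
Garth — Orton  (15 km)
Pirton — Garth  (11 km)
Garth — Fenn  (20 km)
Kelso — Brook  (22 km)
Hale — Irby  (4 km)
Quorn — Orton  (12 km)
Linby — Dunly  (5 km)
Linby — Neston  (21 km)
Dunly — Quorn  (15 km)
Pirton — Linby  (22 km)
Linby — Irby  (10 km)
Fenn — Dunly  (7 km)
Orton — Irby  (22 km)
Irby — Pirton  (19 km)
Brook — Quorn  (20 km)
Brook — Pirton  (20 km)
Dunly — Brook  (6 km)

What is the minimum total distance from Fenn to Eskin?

Enumerating some paths:
Fenn–Dunly–Pirton–Eskin: 7+5+23 = 35
Fenn–Dunly–Irby–Orton–Eskin: 7+3+22+7 = 39
The minimum is 35 km via Fenn–Dunly–Pirton–Eskin.

35 km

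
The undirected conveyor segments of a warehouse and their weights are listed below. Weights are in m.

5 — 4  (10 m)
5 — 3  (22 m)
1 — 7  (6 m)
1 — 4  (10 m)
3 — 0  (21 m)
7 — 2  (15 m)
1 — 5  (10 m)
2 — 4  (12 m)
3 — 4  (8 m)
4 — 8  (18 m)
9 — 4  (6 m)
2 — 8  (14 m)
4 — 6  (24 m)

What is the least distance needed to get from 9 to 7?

22 m

Shortest distances from 9:
9: 0
4: 6  (via 9)
3: 14  (via 4)
1: 16  (via 4)
5: 16  (via 4)
2: 18  (via 4)
7: 22  (via 1)
Shortest route: 9–4–1–7 = 22 m.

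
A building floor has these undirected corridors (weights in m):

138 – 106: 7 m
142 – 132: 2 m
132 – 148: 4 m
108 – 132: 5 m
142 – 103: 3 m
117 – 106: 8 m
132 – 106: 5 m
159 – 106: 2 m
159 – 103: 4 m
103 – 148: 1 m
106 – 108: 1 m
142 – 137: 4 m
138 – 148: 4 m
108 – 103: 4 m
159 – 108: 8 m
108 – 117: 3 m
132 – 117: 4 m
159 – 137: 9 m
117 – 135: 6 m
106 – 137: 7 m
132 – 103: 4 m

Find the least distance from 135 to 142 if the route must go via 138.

Best 135 to 138: 135 → 117 → 108 → 106 → 138 costing 17
Shortest 138→142: 138 → 148 → 103 → 142 = 8
Total via 138: 17 + 8 = 25 m.

25 m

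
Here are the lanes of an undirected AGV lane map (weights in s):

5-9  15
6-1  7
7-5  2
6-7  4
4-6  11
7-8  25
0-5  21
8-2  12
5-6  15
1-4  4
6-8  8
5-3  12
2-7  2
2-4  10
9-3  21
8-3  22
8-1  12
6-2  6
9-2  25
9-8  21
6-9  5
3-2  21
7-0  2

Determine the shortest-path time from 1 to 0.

13 s

Running Dijkstra from 1:
1: 0
4: 4  (via 1)
6: 7  (via 1)
7: 11  (via 6)
8: 12  (via 1)
9: 12  (via 6)
0: 13  (via 7)
Shortest route: 1–6–7–0 = 13 s.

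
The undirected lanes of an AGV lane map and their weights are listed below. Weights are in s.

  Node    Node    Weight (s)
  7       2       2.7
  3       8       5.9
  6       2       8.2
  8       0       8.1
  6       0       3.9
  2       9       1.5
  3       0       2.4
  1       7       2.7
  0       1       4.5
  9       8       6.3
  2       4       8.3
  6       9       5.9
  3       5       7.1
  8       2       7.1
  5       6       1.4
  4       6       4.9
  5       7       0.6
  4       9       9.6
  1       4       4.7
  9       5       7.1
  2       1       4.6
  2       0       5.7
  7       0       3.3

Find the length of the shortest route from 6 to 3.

Candidate routes:
6–5–7–0–3: 1.4+0.6+3.3+2.4 = 7.7
6–5–3: 1.4+7.1 = 8.5
6–0–3: 3.9+2.4 = 6.3
The minimum is 6.3 s via 6–0–3.

6.3 s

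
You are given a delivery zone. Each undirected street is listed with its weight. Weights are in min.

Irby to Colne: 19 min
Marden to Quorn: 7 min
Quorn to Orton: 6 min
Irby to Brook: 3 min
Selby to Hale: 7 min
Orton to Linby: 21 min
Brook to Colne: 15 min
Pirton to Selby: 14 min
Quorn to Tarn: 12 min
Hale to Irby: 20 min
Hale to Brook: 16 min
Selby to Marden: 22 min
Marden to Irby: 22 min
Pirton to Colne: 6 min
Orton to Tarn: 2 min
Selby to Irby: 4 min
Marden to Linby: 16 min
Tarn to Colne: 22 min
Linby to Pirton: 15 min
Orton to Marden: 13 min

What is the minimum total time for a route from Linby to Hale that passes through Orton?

Best Linby to Orton: Linby → Orton costing 21
Shortest Orton→Hale: Orton → Marden → Selby → Hale = 42
Total via Orton: 21 + 42 = 63 min.

63 min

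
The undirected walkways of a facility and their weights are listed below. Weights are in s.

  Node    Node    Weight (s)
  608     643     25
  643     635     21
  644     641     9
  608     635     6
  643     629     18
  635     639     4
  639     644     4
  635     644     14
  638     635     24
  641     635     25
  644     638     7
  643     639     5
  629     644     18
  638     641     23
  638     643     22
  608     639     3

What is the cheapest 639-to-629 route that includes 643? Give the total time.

Best 639 to 643: 639–643 costing 5
Best 643 to 629: 643–629 costing 18
Total via 643: 5 + 18 = 23 s.

23 s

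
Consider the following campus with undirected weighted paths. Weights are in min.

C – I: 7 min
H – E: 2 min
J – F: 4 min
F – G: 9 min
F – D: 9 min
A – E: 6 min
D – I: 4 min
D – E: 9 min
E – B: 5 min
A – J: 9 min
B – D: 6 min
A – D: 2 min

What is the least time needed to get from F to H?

19 min

Settle nodes by increasing distance from F:
F: 0
J: 4  (via F)
D: 9  (via F)
G: 9  (via F)
A: 11  (via D)
I: 13  (via D)
B: 15  (via D)
E: 17  (via A)
H: 19  (via E)
Shortest route: F → D → A → E → H = 19 min.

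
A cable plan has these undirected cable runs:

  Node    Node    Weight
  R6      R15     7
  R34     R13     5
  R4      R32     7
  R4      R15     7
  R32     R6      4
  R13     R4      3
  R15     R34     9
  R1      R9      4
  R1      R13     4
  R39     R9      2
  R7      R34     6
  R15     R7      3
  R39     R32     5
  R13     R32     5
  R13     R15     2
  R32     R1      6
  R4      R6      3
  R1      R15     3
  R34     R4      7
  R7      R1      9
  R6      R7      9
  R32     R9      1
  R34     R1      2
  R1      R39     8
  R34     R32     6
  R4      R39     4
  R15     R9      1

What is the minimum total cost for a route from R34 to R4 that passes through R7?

Shortest R34→R7: R34–R7 = 6
Best R7 to R4: R7–R15–R13–R4 costing 8
Total via R7: 6 + 8 = 14.

14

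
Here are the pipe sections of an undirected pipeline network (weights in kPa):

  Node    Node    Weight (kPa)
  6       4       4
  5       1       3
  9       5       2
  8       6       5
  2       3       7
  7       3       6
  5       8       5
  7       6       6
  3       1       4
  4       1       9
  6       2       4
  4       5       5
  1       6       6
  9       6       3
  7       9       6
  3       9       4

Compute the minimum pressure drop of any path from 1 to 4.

Shortest distances from 1:
1: 0
5: 3  (via 1)
3: 4  (via 1)
9: 5  (via 5)
6: 6  (via 1)
4: 8  (via 5)
Shortest route: 1–5–4 = 8 kPa.

8 kPa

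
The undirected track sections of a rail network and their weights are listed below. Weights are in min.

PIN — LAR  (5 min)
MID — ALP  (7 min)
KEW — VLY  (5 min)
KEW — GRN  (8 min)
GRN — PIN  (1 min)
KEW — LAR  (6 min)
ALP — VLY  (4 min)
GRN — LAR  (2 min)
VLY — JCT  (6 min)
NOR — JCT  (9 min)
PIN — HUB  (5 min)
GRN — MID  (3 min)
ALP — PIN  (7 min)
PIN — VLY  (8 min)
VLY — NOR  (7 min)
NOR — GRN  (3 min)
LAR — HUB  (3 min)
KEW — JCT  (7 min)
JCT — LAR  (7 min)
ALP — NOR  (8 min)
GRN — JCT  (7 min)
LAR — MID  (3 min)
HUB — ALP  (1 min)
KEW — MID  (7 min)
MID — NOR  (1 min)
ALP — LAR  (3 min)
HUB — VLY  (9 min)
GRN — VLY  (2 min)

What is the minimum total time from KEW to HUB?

9 min

Compare a few routes:
KEW - LAR - HUB: 6+3 = 9
KEW - VLY - ALP - HUB: 5+4+1 = 10
KEW - LAR - ALP - HUB: 6+3+1 = 10
Cheapest is KEW - LAR - HUB at 9 min.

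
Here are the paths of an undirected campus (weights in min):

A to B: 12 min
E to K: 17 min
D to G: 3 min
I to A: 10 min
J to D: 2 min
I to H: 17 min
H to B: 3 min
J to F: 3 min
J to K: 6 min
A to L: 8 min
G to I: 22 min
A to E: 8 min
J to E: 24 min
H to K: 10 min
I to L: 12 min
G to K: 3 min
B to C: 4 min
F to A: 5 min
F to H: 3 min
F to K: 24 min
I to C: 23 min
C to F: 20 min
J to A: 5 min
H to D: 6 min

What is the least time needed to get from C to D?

13 min

Enumerating some paths:
C - B - H - F - J - D: 4+3+3+3+2 = 15
C - B - H - F - A - J - D: 4+3+3+5+5+2 = 22
C - B - H - D: 4+3+6 = 13
C - B - H - K - G - D: 4+3+10+3+3 = 23
The minimum is 13 min via C - B - H - D.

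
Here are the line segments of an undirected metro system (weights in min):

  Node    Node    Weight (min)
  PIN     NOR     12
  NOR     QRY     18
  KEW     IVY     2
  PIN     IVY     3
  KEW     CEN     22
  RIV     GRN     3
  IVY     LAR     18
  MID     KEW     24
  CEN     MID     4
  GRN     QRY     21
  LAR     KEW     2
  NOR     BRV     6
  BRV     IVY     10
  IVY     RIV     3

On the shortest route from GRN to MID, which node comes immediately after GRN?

Compare a few routes:
GRN - RIV - IVY - KEW - CEN - MID: 3+3+2+22+4 = 34
GRN - RIV - IVY - LAR - KEW - MID: 3+3+18+2+24 = 50
GRN - RIV - IVY - KEW - MID: 3+3+2+24 = 32
Cheapest is GRN - RIV - IVY - KEW - MID at 32 min.
So from GRN the first move is to RIV.

RIV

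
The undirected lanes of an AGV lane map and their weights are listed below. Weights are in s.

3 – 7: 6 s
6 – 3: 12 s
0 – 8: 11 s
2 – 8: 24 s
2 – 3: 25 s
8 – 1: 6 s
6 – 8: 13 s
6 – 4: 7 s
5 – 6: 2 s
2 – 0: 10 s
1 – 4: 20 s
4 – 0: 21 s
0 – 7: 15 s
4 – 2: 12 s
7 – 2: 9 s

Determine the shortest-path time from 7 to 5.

Shortest distances from 7:
7: 0
3: 6  (via 7)
2: 9  (via 7)
0: 15  (via 7)
6: 18  (via 3)
5: 20  (via 6)
Shortest route: 7–3–6–5 = 20 s.

20 s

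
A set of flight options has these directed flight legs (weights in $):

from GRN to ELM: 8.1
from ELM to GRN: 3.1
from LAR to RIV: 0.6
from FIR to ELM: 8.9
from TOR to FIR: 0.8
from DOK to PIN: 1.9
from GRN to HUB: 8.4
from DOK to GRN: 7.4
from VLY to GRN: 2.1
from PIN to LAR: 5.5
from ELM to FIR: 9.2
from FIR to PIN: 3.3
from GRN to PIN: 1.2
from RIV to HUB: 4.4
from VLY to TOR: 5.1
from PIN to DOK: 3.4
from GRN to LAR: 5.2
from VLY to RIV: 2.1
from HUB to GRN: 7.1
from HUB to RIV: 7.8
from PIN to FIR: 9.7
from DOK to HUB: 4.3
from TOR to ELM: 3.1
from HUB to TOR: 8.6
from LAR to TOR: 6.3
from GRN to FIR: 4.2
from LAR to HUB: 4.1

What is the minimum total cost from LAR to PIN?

$10.4

Compare a few routes:
LAR - HUB - GRN - PIN: 4.1+7.1+1.2 = 12.4
LAR - TOR - ELM - GRN - PIN: 6.3+3.1+3.1+1.2 = 13.7
LAR - TOR - FIR - PIN: 6.3+0.8+3.3 = 10.4
LAR - RIV - HUB - GRN - PIN: 0.6+4.4+7.1+1.2 = 13.3
Cheapest is LAR - TOR - FIR - PIN at $10.4.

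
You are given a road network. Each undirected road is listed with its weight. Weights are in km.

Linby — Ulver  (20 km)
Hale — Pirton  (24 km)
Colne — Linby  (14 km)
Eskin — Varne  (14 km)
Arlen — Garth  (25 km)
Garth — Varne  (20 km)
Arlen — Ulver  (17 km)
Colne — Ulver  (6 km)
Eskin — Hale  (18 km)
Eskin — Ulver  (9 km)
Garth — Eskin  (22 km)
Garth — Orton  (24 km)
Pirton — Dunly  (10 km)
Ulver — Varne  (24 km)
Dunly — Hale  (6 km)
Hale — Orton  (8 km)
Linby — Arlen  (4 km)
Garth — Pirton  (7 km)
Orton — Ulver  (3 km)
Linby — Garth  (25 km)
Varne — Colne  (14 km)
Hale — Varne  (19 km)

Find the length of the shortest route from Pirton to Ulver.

27 km

Enumerating some paths:
Pirton - Dunly - Hale - Orton - Ulver: 10+6+8+3 = 27
Pirton - Garth - Orton - Ulver: 7+24+3 = 34
The minimum is 27 km via Pirton - Dunly - Hale - Orton - Ulver.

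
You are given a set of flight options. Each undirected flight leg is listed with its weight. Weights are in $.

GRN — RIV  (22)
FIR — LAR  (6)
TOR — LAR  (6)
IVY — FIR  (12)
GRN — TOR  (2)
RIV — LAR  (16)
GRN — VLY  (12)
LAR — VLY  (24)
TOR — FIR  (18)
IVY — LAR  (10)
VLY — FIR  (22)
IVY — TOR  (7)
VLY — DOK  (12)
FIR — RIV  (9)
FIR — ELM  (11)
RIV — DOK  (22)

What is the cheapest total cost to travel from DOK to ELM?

Settle nodes by increasing distance from DOK:
DOK: 0
VLY: 12  (via DOK)
RIV: 22  (via DOK)
GRN: 24  (via VLY)
TOR: 26  (via GRN)
FIR: 31  (via RIV)
LAR: 32  (via TOR)
IVY: 33  (via TOR)
ELM: 42  (via FIR)
Shortest route: DOK → RIV → FIR → ELM = $42.

$42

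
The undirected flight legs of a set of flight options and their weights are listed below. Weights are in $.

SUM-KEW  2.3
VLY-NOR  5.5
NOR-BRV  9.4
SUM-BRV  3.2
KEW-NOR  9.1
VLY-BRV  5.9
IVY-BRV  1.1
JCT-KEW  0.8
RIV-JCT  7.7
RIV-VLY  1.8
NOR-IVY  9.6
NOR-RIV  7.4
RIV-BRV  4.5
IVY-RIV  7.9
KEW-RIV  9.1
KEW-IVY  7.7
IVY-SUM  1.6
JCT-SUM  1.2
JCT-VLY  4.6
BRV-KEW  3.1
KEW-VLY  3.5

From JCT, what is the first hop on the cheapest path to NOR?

KEW

Compare a few routes:
JCT → KEW → VLY → NOR: 0.8+3.5+5.5 = 9.8
JCT → VLY → NOR: 4.6+5.5 = 10.1
JCT → SUM → IVY → NOR: 1.2+1.6+9.6 = 12.4
JCT → KEW → NOR: 0.8+9.1 = 9.9
Cheapest is JCT → KEW → VLY → NOR at $9.8.
So from JCT the first move is to KEW.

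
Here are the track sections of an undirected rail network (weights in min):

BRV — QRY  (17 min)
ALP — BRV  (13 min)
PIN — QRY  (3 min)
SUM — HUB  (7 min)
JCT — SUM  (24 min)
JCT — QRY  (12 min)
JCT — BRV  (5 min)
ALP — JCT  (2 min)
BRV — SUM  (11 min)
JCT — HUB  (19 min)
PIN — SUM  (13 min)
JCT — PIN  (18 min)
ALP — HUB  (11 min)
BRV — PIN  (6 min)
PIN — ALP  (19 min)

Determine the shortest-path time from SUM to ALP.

Enumerating some paths:
SUM → HUB → ALP: 7+11 = 18
SUM → BRV → ALP: 11+13 = 24
SUM → JCT → ALP: 24+2 = 26
SUM → PIN → BRV → JCT → ALP: 13+6+5+2 = 26
Cheapest is SUM → HUB → ALP at 18 min.

18 min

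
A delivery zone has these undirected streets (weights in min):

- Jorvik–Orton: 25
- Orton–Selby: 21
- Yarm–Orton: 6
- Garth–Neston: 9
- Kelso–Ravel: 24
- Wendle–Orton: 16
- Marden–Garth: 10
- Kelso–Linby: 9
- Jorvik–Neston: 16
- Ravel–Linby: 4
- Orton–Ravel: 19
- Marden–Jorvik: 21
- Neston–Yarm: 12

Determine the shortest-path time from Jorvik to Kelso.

Running Dijkstra from Jorvik:
Jorvik: 0
Neston: 16  (via Jorvik)
Marden: 21  (via Jorvik)
Orton: 25  (via Jorvik)
Garth: 25  (via Neston)
Yarm: 28  (via Neston)
Wendle: 41  (via Orton)
Ravel: 44  (via Orton)
Selby: 46  (via Orton)
Linby: 48  (via Ravel)
Kelso: 57  (via Linby)
Shortest route: Jorvik–Orton–Ravel–Linby–Kelso = 57 min.

57 min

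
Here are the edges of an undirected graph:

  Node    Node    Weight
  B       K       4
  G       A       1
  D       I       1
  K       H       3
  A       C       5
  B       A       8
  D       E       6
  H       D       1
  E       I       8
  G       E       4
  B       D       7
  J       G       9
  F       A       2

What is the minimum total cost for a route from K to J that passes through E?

23

Shortest K→E: K → H → D → E = 10
Shortest E→J: E → G → J = 13
Total via E: 10 + 13 = 23.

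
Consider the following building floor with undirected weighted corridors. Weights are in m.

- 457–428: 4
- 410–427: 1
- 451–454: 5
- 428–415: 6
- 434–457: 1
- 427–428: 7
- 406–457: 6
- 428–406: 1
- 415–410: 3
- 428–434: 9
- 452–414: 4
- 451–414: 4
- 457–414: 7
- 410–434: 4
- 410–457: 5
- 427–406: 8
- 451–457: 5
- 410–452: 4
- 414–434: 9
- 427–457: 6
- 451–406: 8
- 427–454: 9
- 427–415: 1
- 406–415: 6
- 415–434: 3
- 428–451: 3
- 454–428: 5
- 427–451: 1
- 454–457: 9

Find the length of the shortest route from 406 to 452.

Candidate routes:
406–428–451–427–410–452: 1+3+1+1+4 = 10
406–415–427–410–452: 6+1+1+4 = 12
The minimum is 10 m via 406–428–451–427–410–452.

10 m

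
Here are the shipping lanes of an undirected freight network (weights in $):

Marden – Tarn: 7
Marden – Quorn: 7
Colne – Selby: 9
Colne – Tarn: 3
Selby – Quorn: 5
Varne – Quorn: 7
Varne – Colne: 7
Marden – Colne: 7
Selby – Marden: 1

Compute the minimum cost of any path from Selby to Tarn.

$8

Candidate routes:
Selby → Marden → Tarn: 1+7 = 8
Selby → Colne → Tarn: 9+3 = 12
Selby → Marden → Colne → Tarn: 1+7+3 = 11
Selby → Quorn → Marden → Tarn: 5+7+7 = 19
Cheapest is Selby → Marden → Tarn at $8.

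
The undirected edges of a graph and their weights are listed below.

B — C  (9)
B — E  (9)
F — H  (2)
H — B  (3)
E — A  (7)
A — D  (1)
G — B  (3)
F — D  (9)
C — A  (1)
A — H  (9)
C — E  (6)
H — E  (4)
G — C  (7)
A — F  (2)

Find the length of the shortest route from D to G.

9

Running Dijkstra from D:
D: 0
A: 1  (via D)
C: 2  (via A)
F: 3  (via A)
H: 5  (via F)
B: 8  (via H)
E: 8  (via A)
G: 9  (via C)
Shortest route: D → A → C → G = 9.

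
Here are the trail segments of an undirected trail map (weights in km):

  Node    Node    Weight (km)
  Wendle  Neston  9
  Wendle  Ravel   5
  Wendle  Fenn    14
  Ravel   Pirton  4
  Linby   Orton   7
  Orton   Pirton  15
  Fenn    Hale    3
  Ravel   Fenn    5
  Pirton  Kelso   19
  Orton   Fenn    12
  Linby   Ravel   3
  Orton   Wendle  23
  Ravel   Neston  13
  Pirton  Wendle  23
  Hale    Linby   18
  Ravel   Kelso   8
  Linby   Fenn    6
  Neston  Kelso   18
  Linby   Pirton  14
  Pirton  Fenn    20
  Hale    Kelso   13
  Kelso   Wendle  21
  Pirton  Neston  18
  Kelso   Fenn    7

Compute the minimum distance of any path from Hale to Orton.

Enumerating some paths:
Hale–Linby–Orton: 18+7 = 25
Hale–Fenn–Orton: 3+12 = 15
Hale–Fenn–Linby–Orton: 3+6+7 = 16
Hale–Fenn–Ravel–Linby–Orton: 3+5+3+7 = 18
Cheapest is Hale–Fenn–Orton at 15 km.

15 km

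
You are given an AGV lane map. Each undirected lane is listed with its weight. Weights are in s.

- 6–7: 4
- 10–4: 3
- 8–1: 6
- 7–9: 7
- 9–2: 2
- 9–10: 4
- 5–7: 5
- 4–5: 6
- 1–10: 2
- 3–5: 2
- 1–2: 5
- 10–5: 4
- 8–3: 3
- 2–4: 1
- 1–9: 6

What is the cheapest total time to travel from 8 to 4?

Compare a few routes:
8 - 3 - 5 - 4: 3+2+6 = 11
8 - 3 - 5 - 10 - 4: 3+2+4+3 = 12
The minimum is 11 s via 8 - 3 - 5 - 4.

11 s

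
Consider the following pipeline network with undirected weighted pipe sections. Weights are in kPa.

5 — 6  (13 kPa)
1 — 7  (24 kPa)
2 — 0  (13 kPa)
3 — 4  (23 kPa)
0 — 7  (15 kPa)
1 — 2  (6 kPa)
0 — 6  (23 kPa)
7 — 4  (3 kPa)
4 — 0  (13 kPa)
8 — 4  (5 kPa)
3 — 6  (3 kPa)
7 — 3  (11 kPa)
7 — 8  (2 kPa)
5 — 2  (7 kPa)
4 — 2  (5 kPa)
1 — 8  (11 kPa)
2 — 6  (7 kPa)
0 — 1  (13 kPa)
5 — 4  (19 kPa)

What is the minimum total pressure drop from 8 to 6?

Candidate routes:
8 - 4 - 2 - 6: 5+5+7 = 17
8 - 7 - 4 - 2 - 6: 2+3+5+7 = 17
8 - 7 - 3 - 6: 2+11+3 = 16
The minimum is 16 kPa via 8 - 7 - 3 - 6.

16 kPa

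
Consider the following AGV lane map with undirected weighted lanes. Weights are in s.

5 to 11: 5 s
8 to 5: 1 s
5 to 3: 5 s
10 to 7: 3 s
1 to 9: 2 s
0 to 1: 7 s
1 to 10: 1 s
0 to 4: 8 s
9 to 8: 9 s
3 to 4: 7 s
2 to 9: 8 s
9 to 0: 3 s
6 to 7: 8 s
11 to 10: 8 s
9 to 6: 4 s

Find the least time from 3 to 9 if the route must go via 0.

18 s

Shortest 3→0: 3–4–0 = 15
Best 0 to 9: 0–9 costing 3
Total via 0: 15 + 3 = 18 s.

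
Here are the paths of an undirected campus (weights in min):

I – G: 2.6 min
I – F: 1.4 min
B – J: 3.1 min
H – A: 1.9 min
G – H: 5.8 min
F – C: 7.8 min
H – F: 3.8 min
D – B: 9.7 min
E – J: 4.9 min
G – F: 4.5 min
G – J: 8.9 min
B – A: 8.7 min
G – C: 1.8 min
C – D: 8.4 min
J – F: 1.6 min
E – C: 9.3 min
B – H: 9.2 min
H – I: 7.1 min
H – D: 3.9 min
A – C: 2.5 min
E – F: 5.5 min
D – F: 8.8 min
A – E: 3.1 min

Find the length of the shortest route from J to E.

4.9 min

Candidate routes:
J → E: 4.9 = 4.9
J → F → H → A → E: 1.6+3.8+1.9+3.1 = 10.4
J → F → E: 1.6+5.5 = 7.1
Cheapest is J → E at 4.9 min.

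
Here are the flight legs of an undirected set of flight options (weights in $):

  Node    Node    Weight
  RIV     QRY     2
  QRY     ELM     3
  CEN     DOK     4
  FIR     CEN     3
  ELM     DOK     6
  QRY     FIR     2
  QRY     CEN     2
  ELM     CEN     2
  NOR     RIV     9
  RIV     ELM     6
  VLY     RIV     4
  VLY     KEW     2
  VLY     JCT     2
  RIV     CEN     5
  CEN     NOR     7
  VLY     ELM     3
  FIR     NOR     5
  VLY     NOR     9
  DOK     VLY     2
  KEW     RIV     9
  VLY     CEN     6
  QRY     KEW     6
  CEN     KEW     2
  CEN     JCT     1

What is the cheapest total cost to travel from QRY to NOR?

Candidate routes:
QRY → CEN → FIR → NOR: 2+3+5 = 10
QRY → CEN → NOR: 2+7 = 9
QRY → FIR → NOR: 2+5 = 7
Cheapest is QRY → FIR → NOR at $7.

$7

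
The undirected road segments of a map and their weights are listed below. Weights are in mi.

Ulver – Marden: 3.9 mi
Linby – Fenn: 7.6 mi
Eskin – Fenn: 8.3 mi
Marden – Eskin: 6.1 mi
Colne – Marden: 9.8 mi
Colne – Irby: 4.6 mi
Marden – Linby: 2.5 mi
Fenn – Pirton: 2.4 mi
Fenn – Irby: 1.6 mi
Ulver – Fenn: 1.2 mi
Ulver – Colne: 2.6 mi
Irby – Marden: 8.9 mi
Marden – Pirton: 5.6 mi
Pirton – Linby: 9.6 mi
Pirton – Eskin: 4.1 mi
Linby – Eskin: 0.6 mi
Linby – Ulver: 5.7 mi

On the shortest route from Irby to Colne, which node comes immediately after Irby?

Colne

Candidate routes:
Irby - Fenn - Ulver - Colne: 1.6+1.2+2.6 = 5.4
Irby - Colne: 4.6 = 4.6
The minimum is 4.6 mi via Irby - Colne.
So from Irby the first move is to Colne.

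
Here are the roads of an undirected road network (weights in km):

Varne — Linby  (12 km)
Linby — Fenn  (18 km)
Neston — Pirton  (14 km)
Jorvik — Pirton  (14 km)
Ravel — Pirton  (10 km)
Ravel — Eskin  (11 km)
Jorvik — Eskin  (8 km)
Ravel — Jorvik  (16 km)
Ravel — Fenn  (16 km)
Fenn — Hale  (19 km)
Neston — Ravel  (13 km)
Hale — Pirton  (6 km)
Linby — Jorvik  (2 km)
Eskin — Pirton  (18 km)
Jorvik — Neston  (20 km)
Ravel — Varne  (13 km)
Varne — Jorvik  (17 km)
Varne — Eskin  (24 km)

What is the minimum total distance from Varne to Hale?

29 km

Candidate routes:
Varne–Ravel–Neston–Pirton–Hale: 13+13+14+6 = 46
Varne–Linby–Jorvik–Pirton–Hale: 12+2+14+6 = 34
Varne–Ravel–Pirton–Hale: 13+10+6 = 29
Varne–Jorvik–Pirton–Hale: 17+14+6 = 37
The minimum is 29 km via Varne–Ravel–Pirton–Hale.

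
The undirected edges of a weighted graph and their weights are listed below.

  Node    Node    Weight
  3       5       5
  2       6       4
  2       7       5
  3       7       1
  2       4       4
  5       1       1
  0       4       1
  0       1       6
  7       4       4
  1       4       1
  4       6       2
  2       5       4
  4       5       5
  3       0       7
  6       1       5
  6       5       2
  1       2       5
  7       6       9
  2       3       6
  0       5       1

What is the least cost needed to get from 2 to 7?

Shortest distances from 2:
2: 0
4: 4  (via 2)
5: 4  (via 2)
6: 4  (via 2)
0: 5  (via 4)
1: 5  (via 2)
7: 5  (via 2)
Shortest route: 2 → 7 = 5.

5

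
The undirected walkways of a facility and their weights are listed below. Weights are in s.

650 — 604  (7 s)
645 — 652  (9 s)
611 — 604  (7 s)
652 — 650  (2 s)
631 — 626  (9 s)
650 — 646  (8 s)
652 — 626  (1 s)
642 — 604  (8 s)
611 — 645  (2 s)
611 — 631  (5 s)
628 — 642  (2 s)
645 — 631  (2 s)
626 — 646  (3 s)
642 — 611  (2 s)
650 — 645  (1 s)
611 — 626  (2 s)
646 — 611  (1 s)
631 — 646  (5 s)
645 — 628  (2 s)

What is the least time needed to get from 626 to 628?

6 s

Running Dijkstra from 626:
626: 0
652: 1  (via 626)
611: 2  (via 626)
650: 3  (via 652)
646: 3  (via 626)
642: 4  (via 611)
645: 4  (via 611)
631: 6  (via 645)
628: 6  (via 642)
Shortest route: 626–611–642–628 = 6 s.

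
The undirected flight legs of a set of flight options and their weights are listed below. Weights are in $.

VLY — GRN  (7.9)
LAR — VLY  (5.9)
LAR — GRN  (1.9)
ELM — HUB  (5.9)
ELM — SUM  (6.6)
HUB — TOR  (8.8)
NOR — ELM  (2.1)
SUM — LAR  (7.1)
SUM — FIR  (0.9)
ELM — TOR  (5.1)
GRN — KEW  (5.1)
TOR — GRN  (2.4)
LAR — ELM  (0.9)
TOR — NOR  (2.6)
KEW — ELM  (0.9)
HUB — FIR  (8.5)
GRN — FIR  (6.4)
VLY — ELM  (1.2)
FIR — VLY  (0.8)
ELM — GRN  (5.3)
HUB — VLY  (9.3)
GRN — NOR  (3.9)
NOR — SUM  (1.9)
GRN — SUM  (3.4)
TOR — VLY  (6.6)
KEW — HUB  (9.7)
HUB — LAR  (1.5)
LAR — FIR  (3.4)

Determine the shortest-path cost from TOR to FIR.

$5.4

Compare a few routes:
TOR - NOR - SUM - FIR: 2.6+1.9+0.9 = 5.4
TOR - ELM - VLY - FIR: 5.1+1.2+0.8 = 7.1
TOR - NOR - ELM - VLY - FIR: 2.6+2.1+1.2+0.8 = 6.7
TOR - GRN - SUM - FIR: 2.4+3.4+0.9 = 6.7
Cheapest is TOR - NOR - SUM - FIR at $5.4.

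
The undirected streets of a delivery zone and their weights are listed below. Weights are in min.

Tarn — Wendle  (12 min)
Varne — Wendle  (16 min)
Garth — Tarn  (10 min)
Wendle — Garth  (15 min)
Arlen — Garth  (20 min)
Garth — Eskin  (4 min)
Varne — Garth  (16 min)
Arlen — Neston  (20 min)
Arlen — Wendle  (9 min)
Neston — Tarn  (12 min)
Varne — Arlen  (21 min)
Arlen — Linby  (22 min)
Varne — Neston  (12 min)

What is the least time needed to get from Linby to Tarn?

43 min

Compare a few routes:
Linby → Arlen → Neston → Tarn: 22+20+12 = 54
Linby → Arlen → Garth → Tarn: 22+20+10 = 52
Linby → Arlen → Wendle → Garth → Tarn: 22+9+15+10 = 56
Linby → Arlen → Wendle → Tarn: 22+9+12 = 43
Cheapest is Linby → Arlen → Wendle → Tarn at 43 min.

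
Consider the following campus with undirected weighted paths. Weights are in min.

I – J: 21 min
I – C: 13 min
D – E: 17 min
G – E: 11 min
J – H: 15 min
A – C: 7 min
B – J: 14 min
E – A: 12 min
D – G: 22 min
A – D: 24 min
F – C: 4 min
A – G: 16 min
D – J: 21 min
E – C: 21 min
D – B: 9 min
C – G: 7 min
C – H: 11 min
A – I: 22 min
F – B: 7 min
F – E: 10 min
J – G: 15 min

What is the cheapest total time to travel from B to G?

Shortest distances from B:
B: 0
F: 7  (via B)
D: 9  (via B)
C: 11  (via F)
J: 14  (via B)
E: 17  (via F)
A: 18  (via C)
G: 18  (via C)
Shortest route: B–F–C–G = 18 min.

18 min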